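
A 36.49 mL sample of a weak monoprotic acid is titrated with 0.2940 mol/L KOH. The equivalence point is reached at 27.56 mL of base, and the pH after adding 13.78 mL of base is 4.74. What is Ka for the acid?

13.78 mL is half of the equivalence volume, so this is the half-equivalence point where [HA] = [A^-].
At half-equivalence pH = pKa, so pKa = 4.74.
Ka = 10^(-4.74) = 1.8 x 10^-5.

1.8 x 10^-5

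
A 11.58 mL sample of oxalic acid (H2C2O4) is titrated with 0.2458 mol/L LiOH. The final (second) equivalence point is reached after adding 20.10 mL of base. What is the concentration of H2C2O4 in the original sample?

n(LiOH) = 0.2458 x 0.02010 = 0.004941 mol.
At the final (second) equivalence point, 2 mol OH^- react per mol H2C2O4, so n(H2C2O4) = 0.004941 / 2 = 0.002470 mol.
[H2C2O4] = 0.002470 / 0.01158 L = 0.213 M.

0.213 M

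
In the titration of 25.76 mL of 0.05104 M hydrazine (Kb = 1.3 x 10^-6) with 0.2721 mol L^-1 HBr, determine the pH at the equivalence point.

4.74

n(N2H4) = 0.05104 x 0.02576 = 0.001315 mol; V(HBr) at equivalence = 0.001315/0.2721 = 0.004832 L.
At equivalence the base is fully converted to N2H5+; total volume = 0.03059 L, so [N2H5+] = 0.001315/0.03059 = 0.04298 M.
Ka(N2H5+) = Kw/Kb = 1.0e-14 / 1.3 x 10^-6 = 7.69e-9.
[H^+] = sqrt(Ka x [N2H5+]) = sqrt(7.69e-9 x 0.04298) = 1.82e-5 M.
pH = -log(1.82e-5) = 4.74.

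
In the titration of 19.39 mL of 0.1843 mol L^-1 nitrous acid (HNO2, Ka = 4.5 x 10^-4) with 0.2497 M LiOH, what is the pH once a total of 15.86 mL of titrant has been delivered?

12.04

n(acid) = 0.1843 x 0.01939 = 0.003574 mol; n(LiOH) added = 0.2497 x 0.01586 = 0.003960 mol.
Base is in excess by 0.003960 - 0.003574 = 0.0003867 mol in a total volume of 0.03525 L.
[OH^-] = 0.0003867/0.03525 = 0.01097 M, so pOH = 1.96 and pH = 14.00 - 1.96 = 12.04.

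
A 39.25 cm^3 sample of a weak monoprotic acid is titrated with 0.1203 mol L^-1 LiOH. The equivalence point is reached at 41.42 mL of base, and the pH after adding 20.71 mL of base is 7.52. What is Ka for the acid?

3.0 x 10^-8

20.71 mL is half of the equivalence volume, so this is the half-equivalence point where [HA] = [A^-].
At half-equivalence pH = pKa, so pKa = 7.52.
Ka = 10^(-7.52) = 3.0 x 10^-8.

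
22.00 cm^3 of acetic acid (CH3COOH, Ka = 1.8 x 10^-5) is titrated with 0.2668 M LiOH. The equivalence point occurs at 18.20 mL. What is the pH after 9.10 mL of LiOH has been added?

4.74

9.10 mL is exactly half the equivalence volume (18.20/2), i.e. the half-equivalence point.
There, n(HA) = n(A^-), so pH = pKa = -log(1.8 x 10^-5) = 4.74.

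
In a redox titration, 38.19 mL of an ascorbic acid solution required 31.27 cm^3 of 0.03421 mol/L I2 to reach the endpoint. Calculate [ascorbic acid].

0.0280 M

n(I2) = 0.03421 x 0.03127 = 0.001070 mol.
From the balanced equation, 1 mol I2 reacts with 1 mol ascorbic acid, so n(ascorbic acid) = 0.001070 x 1/1 = 0.001070 mol.
[ascorbic acid] = 0.001070 / 0.03819 L = 0.0280 M.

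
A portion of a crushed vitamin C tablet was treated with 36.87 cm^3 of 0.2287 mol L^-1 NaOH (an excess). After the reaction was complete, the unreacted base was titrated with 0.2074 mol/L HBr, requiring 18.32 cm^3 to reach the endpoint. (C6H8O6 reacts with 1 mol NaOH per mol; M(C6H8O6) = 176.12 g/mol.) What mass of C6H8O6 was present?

0.816 g

Total n(NaOH) added = 0.2287 x 0.03687 = 0.008432 mol.
n(HBr) used = 0.2074 x 0.01832 = 0.003800 mol, which equals the excess n(NaOH).
So n(NaOH) consumed by the sample = 0.008432 - 0.003800 = 0.004633 mol.
n(C6H8O6) = 0.004633 / 1 = 0.004633 mol.
mass = 0.004633 mol x 176.12 g/mol = 0.816 g.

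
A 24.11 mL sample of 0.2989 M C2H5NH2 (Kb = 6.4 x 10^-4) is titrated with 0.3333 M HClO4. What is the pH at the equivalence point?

n(C2H5NH2) = 0.2989 x 0.02411 = 0.007206 mol; V(HClO4) at equivalence = 0.007206/0.3333 = 0.02162 L.
At equivalence the base is fully converted to C2H5NH3+; total volume = 0.04573 L, so [C2H5NH3+] = 0.007206/0.04573 = 0.1576 M.
Ka(C2H5NH3+) = Kw/Kb = 1.0e-14 / 6.4 x 10^-4 = 1.56e-11.
[H^+] = sqrt(Ka x [C2H5NH3+]) = sqrt(1.56e-11 x 0.1576) = 1.57e-6 M.
pH = -log(1.57e-6) = 5.80.

5.80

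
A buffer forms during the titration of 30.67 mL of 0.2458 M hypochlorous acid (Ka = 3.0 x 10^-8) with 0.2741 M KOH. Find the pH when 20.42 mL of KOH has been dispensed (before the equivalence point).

Initial n(HClO) = 0.2458 x 0.03067 = 0.007539 mol.
n(KOH) added = 0.2741 x 0.02042 = 0.005597 mol, converting that many moles of HClO to ClO-.
Remaining n(HClO) = 0.001942 mol; n(ClO-) = 0.005597 mol.
By Henderson-Hasselbalch, pH = pKa + log([A^-]/[HA]) = 7.52 + log(0.005597/0.001942) = 7.52 + (+0.46) = 7.98.

7.98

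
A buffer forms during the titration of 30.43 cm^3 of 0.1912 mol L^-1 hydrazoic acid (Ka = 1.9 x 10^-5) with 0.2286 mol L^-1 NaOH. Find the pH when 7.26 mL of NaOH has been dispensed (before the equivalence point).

4.32

Initial n(HN3) = 0.1912 x 0.03043 = 0.005818 mol.
n(NaOH) added = 0.2286 x 0.007260 = 0.001660 mol, converting that many moles of HN3 to N3-.
Remaining n(HN3) = 0.004159 mol; n(N3-) = 0.001660 mol.
By Henderson-Hasselbalch, pH = pKa + log([A^-]/[HA]) = 4.72 + log(0.001660/0.004159) = 4.72 + (-0.40) = 4.32.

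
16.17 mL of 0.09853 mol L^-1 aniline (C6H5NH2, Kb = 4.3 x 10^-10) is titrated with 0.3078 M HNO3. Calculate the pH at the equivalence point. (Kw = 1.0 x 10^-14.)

n(C6H5NH2) = 0.09853 x 0.01617 = 0.001593 mol; V(HNO3) at equivalence = 0.001593/0.3078 = 0.005176 L.
At equivalence the base is fully converted to C6H5NH3+; total volume = 0.02135 L, so [C6H5NH3+] = 0.001593/0.02135 = 0.07464 M.
Ka(C6H5NH3+) = Kw/Kb = 1.0e-14 / 4.3 x 10^-10 = 2.33e-5.
[H^+] = sqrt(Ka x [C6H5NH3+]) = sqrt(2.33e-5 x 0.07464) = 0.00132 M.
pH = -log(0.00132) = 2.88.

2.88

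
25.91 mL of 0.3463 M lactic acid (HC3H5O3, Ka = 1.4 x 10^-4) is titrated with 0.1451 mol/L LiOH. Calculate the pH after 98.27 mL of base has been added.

12.63

n(acid) = 0.3463 x 0.02591 = 0.008973 mol; n(LiOH) added = 0.1451 x 0.09827 = 0.01426 mol.
Base is in excess by 0.01426 - 0.008973 = 0.005286 mol in a total volume of 0.1242 L.
[OH^-] = 0.005286/0.1242 = 0.04257 M, so pOH = 1.37 and pH = 14.00 - 1.37 = 12.63.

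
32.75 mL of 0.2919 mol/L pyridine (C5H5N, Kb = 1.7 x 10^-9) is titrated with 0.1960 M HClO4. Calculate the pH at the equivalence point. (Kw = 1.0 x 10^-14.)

n(C5H5N) = 0.2919 x 0.03275 = 0.009560 mol; V(HClO4) at equivalence = 0.009560/0.1960 = 0.04877 L.
At equivalence the base is fully converted to C5H5NH+; total volume = 0.08152 L, so [C5H5NH+] = 0.009560/0.08152 = 0.1173 M.
Ka(C5H5NH+) = Kw/Kb = 1.0e-14 / 1.7 x 10^-9 = 5.88e-6.
[H^+] = sqrt(Ka x [C5H5NH+]) = sqrt(5.88e-6 x 0.1173) = 0.000831 M.
pH = -log(0.000831) = 3.08.

3.08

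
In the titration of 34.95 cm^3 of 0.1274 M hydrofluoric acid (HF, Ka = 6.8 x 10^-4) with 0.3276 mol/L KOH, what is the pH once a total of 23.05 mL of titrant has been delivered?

n(acid) = 0.1274 x 0.03495 = 0.004453 mol; n(KOH) added = 0.3276 x 0.02305 = 0.007551 mol.
Base is in excess by 0.007551 - 0.004453 = 0.003099 mol in a total volume of 0.05800 L.
[OH^-] = 0.003099/0.05800 = 0.05342 M, so pOH = 1.27 and pH = 14.00 - 1.27 = 12.73.

12.73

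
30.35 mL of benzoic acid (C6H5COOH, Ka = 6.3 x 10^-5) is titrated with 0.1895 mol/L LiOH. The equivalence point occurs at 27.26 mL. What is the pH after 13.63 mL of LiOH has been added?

13.63 mL is exactly half the equivalence volume (27.26/2), i.e. the half-equivalence point.
There, n(HA) = n(A^-), so pH = pKa = -log(6.3 x 10^-5) = 4.20.

4.20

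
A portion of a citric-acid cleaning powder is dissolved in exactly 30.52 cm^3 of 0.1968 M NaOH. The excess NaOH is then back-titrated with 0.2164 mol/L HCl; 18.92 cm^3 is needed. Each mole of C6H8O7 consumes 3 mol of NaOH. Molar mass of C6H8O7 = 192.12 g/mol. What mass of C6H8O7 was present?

Total n(NaOH) added = 0.1968 x 0.03052 = 0.006006 mol.
n(HCl) used = 0.2164 x 0.01892 = 0.004094 mol, which equals the excess n(NaOH).
So n(NaOH) consumed by the sample = 0.006006 - 0.004094 = 0.001912 mol.
n(C6H8O7) = 0.001912 / 3 = 0.0006373 mol.
mass = 0.0006373 mol x 192.12 g/mol = 0.122 g.

0.122 g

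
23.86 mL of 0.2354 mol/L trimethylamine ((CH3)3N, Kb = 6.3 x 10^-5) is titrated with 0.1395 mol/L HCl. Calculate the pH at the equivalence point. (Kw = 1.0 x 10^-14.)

n((CH3)3N) = 0.2354 x 0.02386 = 0.005617 mol; V(HCl) at equivalence = 0.005617/0.1395 = 0.04026 L.
At equivalence the base is fully converted to (CH3)3NH+; total volume = 0.06412 L, so [(CH3)3NH+] = 0.005617/0.06412 = 0.08759 M.
Ka((CH3)3NH+) = Kw/Kb = 1.0e-14 / 6.3 x 10^-5 = 1.59e-10.
[H^+] = sqrt(Ka x [(CH3)3NH+]) = sqrt(1.59e-10 x 0.08759) = 3.73e-6 M.
pH = -log(3.73e-6) = 5.43.

5.43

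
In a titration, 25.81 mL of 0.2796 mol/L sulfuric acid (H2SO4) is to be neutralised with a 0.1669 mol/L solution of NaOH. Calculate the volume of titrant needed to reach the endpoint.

n(H2SO4) = 0.2796 mol/L x 0.02581 L = 0.007216 mol.
The neutralisation is 1 H2SO4 : 2 NaOH, so n(NaOH) = 0.007216 x 2/1 = 0.01443 mol.
V(NaOH) = 0.01443 / 0.1669 = 0.08648 L = 86.5 mL.

86.5 mL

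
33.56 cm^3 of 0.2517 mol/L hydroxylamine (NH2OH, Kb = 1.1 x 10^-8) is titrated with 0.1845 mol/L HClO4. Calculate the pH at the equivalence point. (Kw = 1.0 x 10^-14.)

3.51

n(NH2OH) = 0.2517 x 0.03356 = 0.008447 mol; V(HClO4) at equivalence = 0.008447/0.1845 = 0.04578 L.
At equivalence the base is fully converted to NH3OH+; total volume = 0.07934 L, so [NH3OH+] = 0.008447/0.07934 = 0.1065 M.
Ka(NH3OH+) = Kw/Kb = 1.0e-14 / 1.1 x 10^-8 = 9.09e-7.
[H^+] = sqrt(Ka x [NH3OH+]) = sqrt(9.09e-7 x 0.1065) = 0.000311 M.
pH = -log(0.000311) = 3.51.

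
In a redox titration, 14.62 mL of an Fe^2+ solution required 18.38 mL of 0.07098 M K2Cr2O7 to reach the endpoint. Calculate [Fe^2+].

0.535 M

n(K2Cr2O7) = 0.07098 x 0.01838 = 0.001305 mol.
From the balanced equation, 1 mol K2Cr2O7 reacts with 6 mol Fe^2+, so n(Fe^2+) = 0.001305 x 6/1 = 0.007828 mol.
[Fe^2+] = 0.007828 / 0.01462 L = 0.535 M.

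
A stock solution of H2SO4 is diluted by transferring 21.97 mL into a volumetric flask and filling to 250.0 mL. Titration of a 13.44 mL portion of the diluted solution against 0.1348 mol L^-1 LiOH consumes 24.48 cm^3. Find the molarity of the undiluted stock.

n(LiOH) = 0.1348 x 0.02448 = 0.003300 mol.
n(H2SO4) in the aliquot = 0.003300 x 1/2 = 0.001650 mol.
[diluted H2SO4] = 0.001650 / 0.01344 = 0.1228 M.
Dilution factor = 250.0/21.97 = 11.38, so [stock] = 0.1228 x 11.38 = 1.40 M.

1.40 M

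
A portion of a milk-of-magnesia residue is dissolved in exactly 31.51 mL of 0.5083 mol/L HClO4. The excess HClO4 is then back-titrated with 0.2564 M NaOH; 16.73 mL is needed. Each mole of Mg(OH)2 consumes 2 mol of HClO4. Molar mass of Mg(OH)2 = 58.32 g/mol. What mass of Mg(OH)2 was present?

0.342 g

Total n(HClO4) added = 0.5083 x 0.03151 = 0.01602 mol.
n(NaOH) used = 0.2564 x 0.01673 = 0.004290 mol, which equals the excess n(HClO4).
So n(HClO4) consumed by the sample = 0.01602 - 0.004290 = 0.01173 mol.
n(Mg(OH)2) = 0.01173 / 2 = 0.005863 mol.
mass = 0.005863 mol x 58.32 g/mol = 0.342 g.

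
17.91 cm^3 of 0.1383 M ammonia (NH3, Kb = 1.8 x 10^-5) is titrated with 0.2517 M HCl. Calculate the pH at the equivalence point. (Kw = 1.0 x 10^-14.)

n(NH3) = 0.1383 x 0.01791 = 0.002477 mol; V(HCl) at equivalence = 0.002477/0.2517 = 0.009841 L.
At equivalence the base is fully converted to NH4+; total volume = 0.02775 L, so [NH4+] = 0.002477/0.02775 = 0.08926 M.
Ka(NH4+) = Kw/Kb = 1.0e-14 / 1.8 x 10^-5 = 5.56e-10.
[H^+] = sqrt(Ka x [NH4+]) = sqrt(5.56e-10 x 0.08926) = 7.04e-6 M.
pH = -log(7.04e-6) = 5.15.

5.15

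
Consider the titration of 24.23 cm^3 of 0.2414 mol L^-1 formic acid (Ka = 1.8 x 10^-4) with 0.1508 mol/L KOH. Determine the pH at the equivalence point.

8.36

n(HCOOH) = 0.2414 x 0.02423 = 0.005849 mol; V(KOH) at equivalence = 0.005849/0.1508 = 0.03879 L.
At equivalence all the acid is converted to HCOO-; total volume = 0.02423 + 0.03879 = 0.06302 L, so [HCOO-] = 0.005849/0.06302 = 0.09282 M.
Kb = Kw/Ka = 1.0e-14 / 1.8 x 10^-4 = 5.56e-11.
[OH^-] = sqrt(Kb x [HCOO-]) = sqrt(5.56e-11 x 0.09282) = 2.27e-6 M.
pOH = 5.64, so pH = 14.00 - 5.64 = 8.36.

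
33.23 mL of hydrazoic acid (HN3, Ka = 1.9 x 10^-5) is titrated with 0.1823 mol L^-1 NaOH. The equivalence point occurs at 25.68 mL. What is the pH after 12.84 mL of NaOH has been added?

12.84 mL is exactly half the equivalence volume (25.68/2), i.e. the half-equivalence point.
There, n(HA) = n(A^-), so pH = pKa = -log(1.9 x 10^-5) = 4.72.

4.72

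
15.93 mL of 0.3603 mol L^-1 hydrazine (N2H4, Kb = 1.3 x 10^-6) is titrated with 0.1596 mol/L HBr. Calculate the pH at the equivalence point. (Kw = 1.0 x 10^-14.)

4.54

n(N2H4) = 0.3603 x 0.01593 = 0.005740 mol; V(HBr) at equivalence = 0.005740/0.1596 = 0.03596 L.
At equivalence the base is fully converted to N2H5+; total volume = 0.05189 L, so [N2H5+] = 0.005740/0.05189 = 0.1106 M.
Ka(N2H5+) = Kw/Kb = 1.0e-14 / 1.3 x 10^-6 = 7.69e-9.
[H^+] = sqrt(Ka x [N2H5+]) = sqrt(7.69e-9 x 0.1106) = 2.92e-5 M.
pH = -log(2.92e-5) = 4.54.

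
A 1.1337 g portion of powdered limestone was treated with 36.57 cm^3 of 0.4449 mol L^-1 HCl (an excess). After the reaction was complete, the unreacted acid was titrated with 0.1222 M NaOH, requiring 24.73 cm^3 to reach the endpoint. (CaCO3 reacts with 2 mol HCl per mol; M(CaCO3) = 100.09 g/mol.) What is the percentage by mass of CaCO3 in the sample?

58.5%

Total n(HCl) added = 0.4449 x 0.03657 = 0.01627 mol.
n(NaOH) used = 0.1222 x 0.02473 = 0.003022 mol, which equals the excess n(HCl).
So n(HCl) consumed by the sample = 0.01627 - 0.003022 = 0.01325 mol.
n(CaCO3) = 0.01325 / 2 = 0.006624 mol.
mass CaCO3 = 0.006624 x 100.09 = 0.6630 g, so %CaCO3 = 0.6630/1.1337 x 100 = 58.5%.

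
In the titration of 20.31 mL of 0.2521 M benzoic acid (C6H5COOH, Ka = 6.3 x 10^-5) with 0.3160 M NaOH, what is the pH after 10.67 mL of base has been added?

Initial n(C6H5COOH) = 0.2521 x 0.02031 = 0.005120 mol.
n(NaOH) added = 0.3160 x 0.01067 = 0.003372 mol, converting that many moles of C6H5COOH to C6H5COO-.
Remaining n(C6H5COOH) = 0.001748 mol; n(C6H5COO-) = 0.003372 mol.
By Henderson-Hasselbalch, pH = pKa + log([A^-]/[HA]) = 4.20 + log(0.003372/0.001748) = 4.20 + (+0.29) = 4.49.

4.49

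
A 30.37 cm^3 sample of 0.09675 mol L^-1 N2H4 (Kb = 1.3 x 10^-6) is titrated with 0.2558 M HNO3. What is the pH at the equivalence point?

4.63

n(N2H4) = 0.09675 x 0.03037 = 0.002938 mol; V(HNO3) at equivalence = 0.002938/0.2558 = 0.01149 L.
At equivalence the base is fully converted to N2H5+; total volume = 0.04186 L, so [N2H5+] = 0.002938/0.04186 = 0.07020 M.
Ka(N2H5+) = Kw/Kb = 1.0e-14 / 1.3 x 10^-6 = 7.69e-9.
[H^+] = sqrt(Ka x [N2H5+]) = sqrt(7.69e-9 x 0.07020) = 2.32e-5 M.
pH = -log(2.32e-5) = 4.63.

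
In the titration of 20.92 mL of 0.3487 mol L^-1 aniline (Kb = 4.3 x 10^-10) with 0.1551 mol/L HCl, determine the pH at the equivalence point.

2.80

n(C6H5NH2) = 0.3487 x 0.02092 = 0.007295 mol; V(HCl) at equivalence = 0.007295/0.1551 = 0.04703 L.
At equivalence the base is fully converted to C6H5NH3+; total volume = 0.06795 L, so [C6H5NH3+] = 0.007295/0.06795 = 0.1074 M.
Ka(C6H5NH3+) = Kw/Kb = 1.0e-14 / 4.3 x 10^-10 = 2.33e-5.
[H^+] = sqrt(Ka x [C6H5NH3+]) = sqrt(2.33e-5 x 0.1074) = 0.00158 M.
pH = -log(0.00158) = 2.80.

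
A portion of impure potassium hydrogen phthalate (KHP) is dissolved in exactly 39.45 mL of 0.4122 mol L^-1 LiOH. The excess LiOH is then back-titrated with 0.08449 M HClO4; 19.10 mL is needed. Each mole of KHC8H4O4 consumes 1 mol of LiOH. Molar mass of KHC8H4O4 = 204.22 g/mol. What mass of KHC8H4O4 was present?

Total n(LiOH) added = 0.4122 x 0.03945 = 0.01626 mol.
n(HClO4) used = 0.08449 x 0.01910 = 0.001614 mol, which equals the excess n(LiOH).
So n(LiOH) consumed by the sample = 0.01626 - 0.001614 = 0.01465 mol.
n(KHC8H4O4) = 0.01465 / 1 = 0.01465 mol.
mass = 0.01465 mol x 204.22 g/mol = 2.99 g.

2.99 g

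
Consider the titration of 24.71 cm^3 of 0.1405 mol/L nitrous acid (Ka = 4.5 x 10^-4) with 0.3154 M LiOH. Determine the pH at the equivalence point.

8.17

n(HNO2) = 0.1405 x 0.02471 = 0.003472 mol; V(LiOH) at equivalence = 0.003472/0.3154 = 0.01101 L.
At equivalence all the acid is converted to NO2-; total volume = 0.02471 + 0.01101 = 0.03572 L, so [NO2-] = 0.003472/0.03572 = 0.09720 M.
Kb = Kw/Ka = 1.0e-14 / 4.5 x 10^-4 = 2.22e-11.
[OH^-] = sqrt(Kb x [NO2-]) = sqrt(2.22e-11 x 0.09720) = 1.47e-6 M.
pOH = 5.83, so pH = 14.00 - 5.83 = 8.17.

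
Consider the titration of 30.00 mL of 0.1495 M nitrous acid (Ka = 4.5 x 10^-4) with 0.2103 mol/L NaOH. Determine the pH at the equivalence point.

8.14

n(HNO2) = 0.1495 x 0.03000 = 0.004485 mol; V(NaOH) at equivalence = 0.004485/0.2103 = 0.02133 L.
At equivalence all the acid is converted to NO2-; total volume = 0.03000 + 0.02133 = 0.05133 L, so [NO2-] = 0.004485/0.05133 = 0.08738 M.
Kb = Kw/Ka = 1.0e-14 / 4.5 x 10^-4 = 2.22e-11.
[OH^-] = sqrt(Kb x [NO2-]) = sqrt(2.22e-11 x 0.08738) = 1.39e-6 M.
pOH = 5.86, so pH = 14.00 - 5.86 = 8.14.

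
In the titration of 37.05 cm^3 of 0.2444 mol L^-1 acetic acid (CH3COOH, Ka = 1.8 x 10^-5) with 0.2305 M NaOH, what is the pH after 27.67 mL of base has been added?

Initial n(CH3COOH) = 0.2444 x 0.03705 = 0.009055 mol.
n(NaOH) added = 0.2305 x 0.02767 = 0.006378 mol, converting that many moles of CH3COOH to CH3COO-.
Remaining n(CH3COOH) = 0.002677 mol; n(CH3COO-) = 0.006378 mol.
By Henderson-Hasselbalch, pH = pKa + log([A^-]/[HA]) = 4.74 + log(0.006378/0.002677) = 4.74 + (+0.38) = 5.12.

5.12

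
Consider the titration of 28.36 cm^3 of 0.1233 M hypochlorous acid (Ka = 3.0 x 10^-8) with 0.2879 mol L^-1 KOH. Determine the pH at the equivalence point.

n(HClO) = 0.1233 x 0.02836 = 0.003497 mol; V(KOH) at equivalence = 0.003497/0.2879 = 0.01215 L.
At equivalence all the acid is converted to ClO-; total volume = 0.02836 + 0.01215 = 0.04051 L, so [ClO-] = 0.003497/0.04051 = 0.08633 M.
Kb = Kw/Ka = 1.0e-14 / 3.0 x 10^-8 = 3.33e-7.
[OH^-] = sqrt(Kb x [ClO-]) = sqrt(3.33e-7 x 0.08633) = 0.000170 M.
pOH = 3.77, so pH = 14.00 - 3.77 = 10.23.

10.23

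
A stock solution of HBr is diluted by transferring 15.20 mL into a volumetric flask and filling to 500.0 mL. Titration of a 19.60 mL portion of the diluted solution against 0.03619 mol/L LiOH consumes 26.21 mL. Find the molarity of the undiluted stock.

n(LiOH) = 0.03619 x 0.02621 = 0.0009485 mol.
n(HBr) in the aliquot = 0.0009485 mol.
[diluted HBr] = 0.0009485 / 0.01960 = 0.04839 M.
Dilution factor = 500.0/15.20 = 32.89, so [stock] = 0.04839 x 32.89 = 1.59 M.

1.59 M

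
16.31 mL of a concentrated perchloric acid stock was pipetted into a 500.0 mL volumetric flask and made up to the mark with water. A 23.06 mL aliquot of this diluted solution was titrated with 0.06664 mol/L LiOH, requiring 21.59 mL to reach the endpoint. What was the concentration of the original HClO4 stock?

1.91 M

n(LiOH) = 0.06664 x 0.02159 = 0.001439 mol.
n(HClO4) in the aliquot = 0.001439 mol.
[diluted HClO4] = 0.001439 / 0.02306 = 0.06239 M.
Dilution factor = 500.0/16.31 = 30.66, so [stock] = 0.06239 x 30.66 = 1.91 M.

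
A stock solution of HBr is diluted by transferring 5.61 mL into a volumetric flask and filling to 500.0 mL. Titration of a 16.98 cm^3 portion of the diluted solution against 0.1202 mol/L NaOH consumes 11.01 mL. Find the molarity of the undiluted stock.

6.95 M

n(NaOH) = 0.1202 x 0.01101 = 0.001323 mol.
n(HBr) in the aliquot = 0.001323 mol.
[diluted HBr] = 0.001323 / 0.01698 = 0.07794 M.
Dilution factor = 500.0/5.610 = 89.13, so [stock] = 0.07794 x 89.13 = 6.95 M.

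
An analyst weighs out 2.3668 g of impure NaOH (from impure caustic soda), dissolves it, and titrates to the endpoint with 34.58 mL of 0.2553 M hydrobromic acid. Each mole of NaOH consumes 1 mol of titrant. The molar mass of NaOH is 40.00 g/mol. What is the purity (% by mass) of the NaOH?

n(HBr) = 0.2553 x 0.03458 = 0.008828 mol.
n(NaOH) = 0.008828 / 1 = 0.008828 mol.
mass of NaOH = 0.008828 x 40.00 = 0.3531 g.
% purity = 0.3531 / 2.3668 x 100 = 14.9%.

14.9%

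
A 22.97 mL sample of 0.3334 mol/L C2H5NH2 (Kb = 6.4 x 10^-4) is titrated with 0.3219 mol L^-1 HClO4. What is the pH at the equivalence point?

5.80

n(C2H5NH2) = 0.3334 x 0.02297 = 0.007658 mol; V(HClO4) at equivalence = 0.007658/0.3219 = 0.02379 L.
At equivalence the base is fully converted to C2H5NH3+; total volume = 0.04676 L, so [C2H5NH3+] = 0.007658/0.04676 = 0.1638 M.
Ka(C2H5NH3+) = Kw/Kb = 1.0e-14 / 6.4 x 10^-4 = 1.56e-11.
[H^+] = sqrt(Ka x [C2H5NH3+]) = sqrt(1.56e-11 x 0.1638) = 1.60e-6 M.
pH = -log(1.60e-6) = 5.80.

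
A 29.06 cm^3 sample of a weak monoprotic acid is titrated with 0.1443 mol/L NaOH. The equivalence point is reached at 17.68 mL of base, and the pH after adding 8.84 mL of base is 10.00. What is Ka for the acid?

8.84 mL is half of the equivalence volume, so this is the half-equivalence point where [HA] = [A^-].
At half-equivalence pH = pKa, so pKa = 10.00.
Ka = 10^(-10.00) = 1.0 x 10^-10.

1.0 x 10^-10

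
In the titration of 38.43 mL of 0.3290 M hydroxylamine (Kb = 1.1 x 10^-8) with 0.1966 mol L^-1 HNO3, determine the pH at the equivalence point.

n(NH2OH) = 0.3290 x 0.03843 = 0.01264 mol; V(HNO3) at equivalence = 0.01264/0.1966 = 0.06431 L.
At equivalence the base is fully converted to NH3OH+; total volume = 0.1027 L, so [NH3OH+] = 0.01264/0.1027 = 0.1231 M.
Ka(NH3OH+) = Kw/Kb = 1.0e-14 / 1.1 x 10^-8 = 9.09e-7.
[H^+] = sqrt(Ka x [NH3OH+]) = sqrt(9.09e-7 x 0.1231) = 0.000334 M.
pH = -log(0.000334) = 3.48.

3.48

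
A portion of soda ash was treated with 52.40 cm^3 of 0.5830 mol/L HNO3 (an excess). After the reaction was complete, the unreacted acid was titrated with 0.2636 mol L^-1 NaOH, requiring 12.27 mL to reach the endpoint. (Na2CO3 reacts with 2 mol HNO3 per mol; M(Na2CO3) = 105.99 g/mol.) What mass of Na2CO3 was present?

Total n(HNO3) added = 0.5830 x 0.05240 = 0.03055 mol.
n(NaOH) used = 0.2636 x 0.01227 = 0.003234 mol, which equals the excess n(HNO3).
So n(HNO3) consumed by the sample = 0.03055 - 0.003234 = 0.02731 mol.
n(Na2CO3) = 0.02731 / 2 = 0.01366 mol.
mass = 0.01366 mol x 105.99 g/mol = 1.45 g.

1.45 g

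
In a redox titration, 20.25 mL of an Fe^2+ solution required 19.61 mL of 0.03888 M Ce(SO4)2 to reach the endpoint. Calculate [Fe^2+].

0.0377 M

n(Ce(SO4)2) = 0.03888 x 0.01961 = 0.0007624 mol.
From the balanced equation, 1 mol Ce(SO4)2 reacts with 1 mol Fe^2+, so n(Fe^2+) = 0.0007624 x 1/1 = 0.0007624 mol.
[Fe^2+] = 0.0007624 / 0.02025 L = 0.0377 M.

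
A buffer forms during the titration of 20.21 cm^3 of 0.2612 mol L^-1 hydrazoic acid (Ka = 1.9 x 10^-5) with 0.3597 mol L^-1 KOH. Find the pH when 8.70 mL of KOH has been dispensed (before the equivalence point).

4.88

Initial n(HN3) = 0.2612 x 0.02021 = 0.005279 mol.
n(KOH) added = 0.3597 x 0.008700 = 0.003129 mol, converting that many moles of HN3 to N3-.
Remaining n(HN3) = 0.002149 mol; n(N3-) = 0.003129 mol.
By Henderson-Hasselbalch, pH = pKa + log([A^-]/[HA]) = 4.72 + log(0.003129/0.002149) = 4.72 + (+0.16) = 4.88.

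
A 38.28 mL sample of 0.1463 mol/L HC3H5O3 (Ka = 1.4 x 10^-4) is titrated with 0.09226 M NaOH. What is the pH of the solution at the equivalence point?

n(HC3H5O3) = 0.1463 x 0.03828 = 0.005600 mol; V(NaOH) at equivalence = 0.005600/0.09226 = 0.06070 L.
At equivalence all the acid is converted to C3H5O3-; total volume = 0.03828 + 0.06070 = 0.09898 L, so [C3H5O3-] = 0.005600/0.09898 = 0.05658 M.
Kb = Kw/Ka = 1.0e-14 / 1.4 x 10^-4 = 7.14e-11.
[OH^-] = sqrt(Kb x [C3H5O3-]) = sqrt(7.14e-11 x 0.05658) = 2.01e-6 M.
pOH = 5.70, so pH = 14.00 - 5.70 = 8.30.

8.30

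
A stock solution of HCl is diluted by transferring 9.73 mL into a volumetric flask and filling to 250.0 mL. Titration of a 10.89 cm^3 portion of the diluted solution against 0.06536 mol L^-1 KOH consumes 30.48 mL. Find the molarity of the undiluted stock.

n(KOH) = 0.06536 x 0.03048 = 0.001992 mol.
n(HCl) in the aliquot = 0.001992 mol.
[diluted HCl] = 0.001992 / 0.01089 = 0.1829 M.
Dilution factor = 250.0/9.730 = 25.69, so [stock] = 0.1829 x 25.69 = 4.70 M.

4.70 M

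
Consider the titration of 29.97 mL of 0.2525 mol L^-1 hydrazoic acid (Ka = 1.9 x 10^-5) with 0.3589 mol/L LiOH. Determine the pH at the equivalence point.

n(HN3) = 0.2525 x 0.02997 = 0.007567 mol; V(LiOH) at equivalence = 0.007567/0.3589 = 0.02109 L.
At equivalence all the acid is converted to N3-; total volume = 0.02997 + 0.02109 = 0.05106 L, so [N3-] = 0.007567/0.05106 = 0.1482 M.
Kb = Kw/Ka = 1.0e-14 / 1.9 x 10^-5 = 5.26e-10.
[OH^-] = sqrt(Kb x [N3-]) = sqrt(5.26e-10 x 0.1482) = 8.83e-6 M.
pOH = 5.05, so pH = 14.00 - 5.05 = 8.95.

8.95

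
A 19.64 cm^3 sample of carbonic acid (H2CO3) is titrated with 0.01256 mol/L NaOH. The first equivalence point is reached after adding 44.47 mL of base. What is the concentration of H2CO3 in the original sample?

0.0284 M

n(NaOH) = 0.01256 x 0.04447 = 0.0005585 mol.
At the first equivalence point, 1 mol OH^- react per mol H2CO3, so n(H2CO3) = 0.0005585 / 1 = 0.0005585 mol.
[H2CO3] = 0.0005585 / 0.01964 L = 0.0284 M.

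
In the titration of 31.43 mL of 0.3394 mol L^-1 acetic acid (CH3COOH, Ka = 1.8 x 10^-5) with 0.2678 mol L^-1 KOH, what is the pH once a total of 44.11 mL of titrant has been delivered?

12.18

n(acid) = 0.3394 x 0.03143 = 0.01067 mol; n(KOH) added = 0.2678 x 0.04411 = 0.01181 mol.
Base is in excess by 0.01181 - 0.01067 = 0.001145 mol in a total volume of 0.07554 L.
[OH^-] = 0.001145/0.07554 = 0.01516 M, so pOH = 1.82 and pH = 14.00 - 1.82 = 12.18.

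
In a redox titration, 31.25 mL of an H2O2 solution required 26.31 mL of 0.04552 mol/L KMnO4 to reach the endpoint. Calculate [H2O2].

0.0958 M

n(KMnO4) = 0.04552 x 0.02631 = 0.001198 mol.
From the balanced equation, 2 mol KMnO4 reacts with 5 mol H2O2, so n(H2O2) = 0.001198 x 5/2 = 0.002994 mol.
[H2O2] = 0.002994 / 0.03125 L = 0.0958 M.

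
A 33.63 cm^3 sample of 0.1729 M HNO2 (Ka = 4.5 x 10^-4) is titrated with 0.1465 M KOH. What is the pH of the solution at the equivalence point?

n(HNO2) = 0.1729 x 0.03363 = 0.005815 mol; V(KOH) at equivalence = 0.005815/0.1465 = 0.03969 L.
At equivalence all the acid is converted to NO2-; total volume = 0.03363 + 0.03969 = 0.07332 L, so [NO2-] = 0.005815/0.07332 = 0.07930 M.
Kb = Kw/Ka = 1.0e-14 / 4.5 x 10^-4 = 2.22e-11.
[OH^-] = sqrt(Kb x [NO2-]) = sqrt(2.22e-11 x 0.07930) = 1.33e-6 M.
pOH = 5.88, so pH = 14.00 - 5.88 = 8.12.

8.12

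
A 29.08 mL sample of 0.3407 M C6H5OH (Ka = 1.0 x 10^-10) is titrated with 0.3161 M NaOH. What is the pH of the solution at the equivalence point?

11.61

n(C6H5OH) = 0.3407 x 0.02908 = 0.009908 mol; V(NaOH) at equivalence = 0.009908/0.3161 = 0.03134 L.
At equivalence all the acid is converted to C6H5O-; total volume = 0.02908 + 0.03134 = 0.06042 L, so [C6H5O-] = 0.009908/0.06042 = 0.1640 M.
Kb = Kw/Ka = 1.0e-14 / 1.0 x 10^-10 = 0.000100.
[OH^-] = sqrt(Kb x [C6H5O-]) = sqrt(0.000100 x 0.1640) = 0.00405 M.
pOH = 2.39, so pH = 14.00 - 2.39 = 11.61.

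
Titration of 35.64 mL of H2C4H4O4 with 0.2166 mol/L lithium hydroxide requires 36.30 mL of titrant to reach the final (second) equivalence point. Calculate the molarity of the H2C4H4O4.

0.110 M

n(LiOH) = 0.2166 x 0.03630 = 0.007863 mol.
At the final (second) equivalence point, 2 mol OH^- react per mol H2C4H4O4, so n(H2C4H4O4) = 0.007863 / 2 = 0.003931 mol.
[H2C4H4O4] = 0.003931 / 0.03564 L = 0.110 M.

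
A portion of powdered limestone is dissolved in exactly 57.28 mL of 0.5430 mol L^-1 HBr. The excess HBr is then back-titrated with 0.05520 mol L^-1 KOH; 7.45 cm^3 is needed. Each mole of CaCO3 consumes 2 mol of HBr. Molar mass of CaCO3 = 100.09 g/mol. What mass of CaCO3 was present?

Total n(HBr) added = 0.5430 x 0.05728 = 0.03110 mol.
n(KOH) used = 0.05520 x 0.007450 = 0.0004112 mol, which equals the excess n(HBr).
So n(HBr) consumed by the sample = 0.03110 - 0.0004112 = 0.03069 mol.
n(CaCO3) = 0.03069 / 2 = 0.01535 mol.
mass = 0.01535 mol x 100.09 g/mol = 1.54 g.

1.54 g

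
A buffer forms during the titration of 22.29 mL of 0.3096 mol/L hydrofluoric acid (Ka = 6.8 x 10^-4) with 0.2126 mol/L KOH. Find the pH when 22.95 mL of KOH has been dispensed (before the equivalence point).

Initial n(HF) = 0.3096 x 0.02229 = 0.006901 mol.
n(KOH) added = 0.2126 x 0.02295 = 0.004879 mol, converting that many moles of HF to F-.
Remaining n(HF) = 0.002022 mol; n(F-) = 0.004879 mol.
By Henderson-Hasselbalch, pH = pKa + log([A^-]/[HA]) = 3.17 + log(0.004879/0.002022) = 3.17 + (+0.38) = 3.55.

3.55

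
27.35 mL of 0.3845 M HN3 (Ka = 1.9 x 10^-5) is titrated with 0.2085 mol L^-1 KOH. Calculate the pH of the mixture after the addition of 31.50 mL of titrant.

4.94

Initial n(HN3) = 0.3845 x 0.02735 = 0.01052 mol.
n(KOH) added = 0.2085 x 0.03150 = 0.006568 mol, converting that many moles of HN3 to N3-.
Remaining n(HN3) = 0.003948 mol; n(N3-) = 0.006568 mol.
By Henderson-Hasselbalch, pH = pKa + log([A^-]/[HA]) = 4.72 + log(0.006568/0.003948) = 4.72 + (+0.22) = 4.94.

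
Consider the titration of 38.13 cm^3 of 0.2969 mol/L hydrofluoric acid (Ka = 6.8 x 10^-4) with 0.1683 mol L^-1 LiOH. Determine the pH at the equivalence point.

8.10

n(HF) = 0.2969 x 0.03813 = 0.01132 mol; V(LiOH) at equivalence = 0.01132/0.1683 = 0.06727 L.
At equivalence all the acid is converted to F-; total volume = 0.03813 + 0.06727 = 0.1054 L, so [F-] = 0.01132/0.1054 = 0.1074 M.
Kb = Kw/Ka = 1.0e-14 / 6.8 x 10^-4 = 1.47e-11.
[OH^-] = sqrt(Kb x [F-]) = sqrt(1.47e-11 x 0.1074) = 1.26e-6 M.
pOH = 5.90, so pH = 14.00 - 5.90 = 8.10.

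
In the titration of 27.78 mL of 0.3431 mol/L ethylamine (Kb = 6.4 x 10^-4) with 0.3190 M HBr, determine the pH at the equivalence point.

n(C2H5NH2) = 0.3431 x 0.02778 = 0.009531 mol; V(HBr) at equivalence = 0.009531/0.3190 = 0.02988 L.
At equivalence the base is fully converted to C2H5NH3+; total volume = 0.05766 L, so [C2H5NH3+] = 0.009531/0.05766 = 0.1653 M.
Ka(C2H5NH3+) = Kw/Kb = 1.0e-14 / 6.4 x 10^-4 = 1.56e-11.
[H^+] = sqrt(Ka x [C2H5NH3+]) = sqrt(1.56e-11 x 0.1653) = 1.61e-6 M.
pH = -log(1.61e-6) = 5.79.

5.79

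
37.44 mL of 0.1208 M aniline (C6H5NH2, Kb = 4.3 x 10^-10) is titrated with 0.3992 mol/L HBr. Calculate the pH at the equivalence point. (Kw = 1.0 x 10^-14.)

2.83

n(C6H5NH2) = 0.1208 x 0.03744 = 0.004523 mol; V(HBr) at equivalence = 0.004523/0.3992 = 0.01133 L.
At equivalence the base is fully converted to C6H5NH3+; total volume = 0.04877 L, so [C6H5NH3+] = 0.004523/0.04877 = 0.09274 M.
Ka(C6H5NH3+) = Kw/Kb = 1.0e-14 / 4.3 x 10^-10 = 2.33e-5.
[H^+] = sqrt(Ka x [C6H5NH3+]) = sqrt(2.33e-5 x 0.09274) = 0.00147 M.
pH = -log(0.00147) = 2.83.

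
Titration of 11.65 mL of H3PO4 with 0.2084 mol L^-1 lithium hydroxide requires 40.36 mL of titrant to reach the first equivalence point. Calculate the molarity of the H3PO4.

0.722 M

n(LiOH) = 0.2084 x 0.04036 = 0.008411 mol.
At the first equivalence point, 1 mol OH^- react per mol H3PO4, so n(H3PO4) = 0.008411 / 1 = 0.008411 mol.
[H3PO4] = 0.008411 / 0.01165 L = 0.722 M.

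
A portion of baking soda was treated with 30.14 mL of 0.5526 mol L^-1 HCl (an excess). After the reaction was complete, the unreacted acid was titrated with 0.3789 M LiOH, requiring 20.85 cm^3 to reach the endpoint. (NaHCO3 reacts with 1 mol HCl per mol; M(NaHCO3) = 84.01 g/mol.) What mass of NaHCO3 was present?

Total n(HCl) added = 0.5526 x 0.03014 = 0.01666 mol.
n(LiOH) used = 0.3789 x 0.02085 = 0.007900 mol, which equals the excess n(HCl).
So n(HCl) consumed by the sample = 0.01666 - 0.007900 = 0.008755 mol.
n(NaHCO3) = 0.008755 / 1 = 0.008755 mol.
mass = 0.008755 mol x 84.01 g/mol = 0.736 g.

0.736 g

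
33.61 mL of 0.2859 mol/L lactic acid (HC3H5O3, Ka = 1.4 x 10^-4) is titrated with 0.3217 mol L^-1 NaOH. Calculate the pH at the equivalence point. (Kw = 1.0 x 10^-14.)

8.52

n(HC3H5O3) = 0.2859 x 0.03361 = 0.009609 mol; V(NaOH) at equivalence = 0.009609/0.3217 = 0.02987 L.
At equivalence all the acid is converted to C3H5O3-; total volume = 0.03361 + 0.02987 = 0.06348 L, so [C3H5O3-] = 0.009609/0.06348 = 0.1514 M.
Kb = Kw/Ka = 1.0e-14 / 1.4 x 10^-4 = 7.14e-11.
[OH^-] = sqrt(Kb x [C3H5O3-]) = sqrt(7.14e-11 x 0.1514) = 3.29e-6 M.
pOH = 5.48, so pH = 14.00 - 5.48 = 8.52.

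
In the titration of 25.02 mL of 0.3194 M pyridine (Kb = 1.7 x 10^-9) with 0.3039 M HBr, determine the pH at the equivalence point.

n(C5H5N) = 0.3194 x 0.02502 = 0.007991 mol; V(HBr) at equivalence = 0.007991/0.3039 = 0.02630 L.
At equivalence the base is fully converted to C5H5NH+; total volume = 0.05132 L, so [C5H5NH+] = 0.007991/0.05132 = 0.1557 M.
Ka(C5H5NH+) = Kw/Kb = 1.0e-14 / 1.7 x 10^-9 = 5.88e-6.
[H^+] = sqrt(Ka x [C5H5NH+]) = sqrt(5.88e-6 x 0.1557) = 0.000957 M.
pH = -log(0.000957) = 3.02.

3.02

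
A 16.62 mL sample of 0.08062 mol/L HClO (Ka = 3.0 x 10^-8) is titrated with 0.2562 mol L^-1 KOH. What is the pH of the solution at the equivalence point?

10.16

n(HClO) = 0.08062 x 0.01662 = 0.001340 mol; V(KOH) at equivalence = 0.001340/0.2562 = 0.005230 L.
At equivalence all the acid is converted to ClO-; total volume = 0.01662 + 0.005230 = 0.02185 L, so [ClO-] = 0.001340/0.02185 = 0.06132 M.
Kb = Kw/Ka = 1.0e-14 / 3.0 x 10^-8 = 3.33e-7.
[OH^-] = sqrt(Kb x [ClO-]) = sqrt(3.33e-7 x 0.06132) = 0.000143 M.
pOH = 3.84, so pH = 14.00 - 3.84 = 10.16.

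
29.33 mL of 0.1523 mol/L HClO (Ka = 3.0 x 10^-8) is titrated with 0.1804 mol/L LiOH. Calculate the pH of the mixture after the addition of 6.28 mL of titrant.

7.05

Initial n(HClO) = 0.1523 x 0.02933 = 0.004467 mol.
n(LiOH) added = 0.1804 x 0.006280 = 0.001133 mol, converting that many moles of HClO to ClO-.
Remaining n(HClO) = 0.003334 mol; n(ClO-) = 0.001133 mol.
By Henderson-Hasselbalch, pH = pKa + log([A^-]/[HA]) = 7.52 + log(0.001133/0.003334) = 7.52 + (-0.47) = 7.05.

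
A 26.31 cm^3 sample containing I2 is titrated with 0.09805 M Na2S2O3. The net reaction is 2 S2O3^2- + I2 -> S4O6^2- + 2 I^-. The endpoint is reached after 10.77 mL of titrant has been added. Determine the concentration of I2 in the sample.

n(Na2S2O3) = 0.09805 x 0.01077 = 0.001056 mol.
From the balanced equation, 2 mol Na2S2O3 reacts with 1 mol I2, so n(I2) = 0.001056 x 1/2 = 0.0005280 mol.
[I2] = 0.0005280 / 0.02631 L = 0.0201 M.

0.0201 M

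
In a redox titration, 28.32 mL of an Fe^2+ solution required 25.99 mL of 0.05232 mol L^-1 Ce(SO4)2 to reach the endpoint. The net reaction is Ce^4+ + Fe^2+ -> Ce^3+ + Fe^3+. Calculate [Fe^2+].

0.0480 M

n(Ce(SO4)2) = 0.05232 x 0.02599 = 0.001360 mol.
From the balanced equation, 1 mol Ce(SO4)2 reacts with 1 mol Fe^2+, so n(Fe^2+) = 0.001360 x 1/1 = 0.001360 mol.
[Fe^2+] = 0.001360 / 0.02832 L = 0.0480 M.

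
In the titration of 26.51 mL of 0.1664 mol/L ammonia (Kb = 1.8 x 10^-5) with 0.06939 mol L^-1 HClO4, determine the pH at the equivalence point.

n(NH3) = 0.1664 x 0.02651 = 0.004411 mol; V(HClO4) at equivalence = 0.004411/0.06939 = 0.06357 L.
At equivalence the base is fully converted to NH4+; total volume = 0.09008 L, so [NH4+] = 0.004411/0.09008 = 0.04897 M.
Ka(NH4+) = Kw/Kb = 1.0e-14 / 1.8 x 10^-5 = 5.56e-10.
[H^+] = sqrt(Ka x [NH4+]) = sqrt(5.56e-10 x 0.04897) = 5.22e-6 M.
pH = -log(5.22e-6) = 5.28.

5.28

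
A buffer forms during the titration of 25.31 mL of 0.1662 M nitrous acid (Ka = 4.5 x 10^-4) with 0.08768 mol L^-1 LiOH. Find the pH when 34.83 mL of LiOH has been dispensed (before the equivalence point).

Initial n(HNO2) = 0.1662 x 0.02531 = 0.004207 mol.
n(LiOH) added = 0.08768 x 0.03483 = 0.003054 mol, converting that many moles of HNO2 to NO2-.
Remaining n(HNO2) = 0.001153 mol; n(NO2-) = 0.003054 mol.
By Henderson-Hasselbalch, pH = pKa + log([A^-]/[HA]) = 3.35 + log(0.003054/0.001153) = 3.35 + (+0.42) = 3.77.

3.77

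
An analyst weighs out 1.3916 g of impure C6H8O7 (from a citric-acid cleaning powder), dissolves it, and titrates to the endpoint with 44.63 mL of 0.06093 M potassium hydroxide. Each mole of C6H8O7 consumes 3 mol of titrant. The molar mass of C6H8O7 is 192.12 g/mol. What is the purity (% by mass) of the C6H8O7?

12.5%

n(KOH) = 0.06093 x 0.04463 = 0.002719 mol.
n(C6H8O7) = 0.002719 / 3 = 0.0009064 mol.
mass of C6H8O7 = 0.0009064 x 192.12 = 0.1741 g.
% purity = 0.1741 / 1.3916 x 100 = 12.5%.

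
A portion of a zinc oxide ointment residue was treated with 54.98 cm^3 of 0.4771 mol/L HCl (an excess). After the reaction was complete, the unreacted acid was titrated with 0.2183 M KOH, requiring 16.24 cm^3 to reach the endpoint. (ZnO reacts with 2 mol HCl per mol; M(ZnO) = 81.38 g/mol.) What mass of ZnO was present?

0.923 g

Total n(HCl) added = 0.4771 x 0.05498 = 0.02623 mol.
n(KOH) used = 0.2183 x 0.01624 = 0.003545 mol, which equals the excess n(HCl).
So n(HCl) consumed by the sample = 0.02623 - 0.003545 = 0.02269 mol.
n(ZnO) = 0.02269 / 2 = 0.01134 mol.
mass = 0.01134 mol x 81.38 g/mol = 0.923 g.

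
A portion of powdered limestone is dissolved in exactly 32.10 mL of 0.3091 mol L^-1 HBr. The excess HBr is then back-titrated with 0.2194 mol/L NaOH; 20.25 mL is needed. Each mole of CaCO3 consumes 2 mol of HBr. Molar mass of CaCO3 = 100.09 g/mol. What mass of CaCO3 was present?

0.274 g

Total n(HBr) added = 0.3091 x 0.03210 = 0.009922 mol.
n(NaOH) used = 0.2194 x 0.02025 = 0.004443 mol, which equals the excess n(HBr).
So n(HBr) consumed by the sample = 0.009922 - 0.004443 = 0.005479 mol.
n(CaCO3) = 0.005479 / 2 = 0.002740 mol.
mass = 0.002740 mol x 100.09 g/mol = 0.274 g.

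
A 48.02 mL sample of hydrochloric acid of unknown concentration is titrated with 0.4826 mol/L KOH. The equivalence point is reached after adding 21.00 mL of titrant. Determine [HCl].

n(KOH) delivered = 0.4826 x 0.02100 = 0.01013 mol.
For a 1:1 reaction, n(HCl) = 0.01013 mol.
[HCl] = 0.01013 mol / 0.04802 L = 0.211 M.

0.211 M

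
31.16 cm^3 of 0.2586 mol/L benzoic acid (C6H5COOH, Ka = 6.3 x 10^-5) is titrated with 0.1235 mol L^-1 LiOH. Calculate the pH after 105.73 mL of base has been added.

12.56

n(acid) = 0.2586 x 0.03116 = 0.008058 mol; n(LiOH) added = 0.1235 x 0.1057 = 0.01306 mol.
Base is in excess by 0.01306 - 0.008058 = 0.005000 mol in a total volume of 0.1369 L.
[OH^-] = 0.005000/0.1369 = 0.03652 M, so pOH = 1.44 and pH = 14.00 - 1.44 = 12.56.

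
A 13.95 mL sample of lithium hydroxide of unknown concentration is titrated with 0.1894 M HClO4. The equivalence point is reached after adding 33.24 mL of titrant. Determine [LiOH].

0.451 M

n(HClO4) delivered = 0.1894 x 0.03324 = 0.006296 mol.
For a 1:1 reaction, n(LiOH) = 0.006296 mol.
[LiOH] = 0.006296 mol / 0.01395 L = 0.451 M.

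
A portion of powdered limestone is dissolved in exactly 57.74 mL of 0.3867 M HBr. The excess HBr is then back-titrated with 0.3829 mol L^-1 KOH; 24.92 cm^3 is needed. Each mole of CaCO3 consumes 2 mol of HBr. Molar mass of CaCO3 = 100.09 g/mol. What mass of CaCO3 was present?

0.640 g

Total n(HBr) added = 0.3867 x 0.05774 = 0.02233 mol.
n(KOH) used = 0.3829 x 0.02492 = 0.009542 mol, which equals the excess n(HBr).
So n(HBr) consumed by the sample = 0.02233 - 0.009542 = 0.01279 mol.
n(CaCO3) = 0.01279 / 2 = 0.006393 mol.
mass = 0.006393 mol x 100.09 g/mol = 0.640 g.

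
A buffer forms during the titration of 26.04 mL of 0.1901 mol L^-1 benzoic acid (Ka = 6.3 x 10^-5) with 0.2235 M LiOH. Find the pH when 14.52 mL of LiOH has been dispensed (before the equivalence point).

Initial n(C6H5COOH) = 0.1901 x 0.02604 = 0.004950 mol.
n(LiOH) added = 0.2235 x 0.01452 = 0.003245 mol, converting that many moles of C6H5COOH to C6H5COO-.
Remaining n(C6H5COOH) = 0.001705 mol; n(C6H5COO-) = 0.003245 mol.
By Henderson-Hasselbalch, pH = pKa + log([A^-]/[HA]) = 4.20 + log(0.003245/0.001705) = 4.20 + (+0.28) = 4.48.

4.48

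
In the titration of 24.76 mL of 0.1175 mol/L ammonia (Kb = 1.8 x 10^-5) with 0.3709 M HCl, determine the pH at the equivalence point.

5.15

n(NH3) = 0.1175 x 0.02476 = 0.002909 mol; V(HCl) at equivalence = 0.002909/0.3709 = 0.007844 L.
At equivalence the base is fully converted to NH4+; total volume = 0.03260 L, so [NH4+] = 0.002909/0.03260 = 0.08923 M.
Ka(NH4+) = Kw/Kb = 1.0e-14 / 1.8 x 10^-5 = 5.56e-10.
[H^+] = sqrt(Ka x [NH4+]) = sqrt(5.56e-10 x 0.08923) = 7.04e-6 M.
pH = -log(7.04e-6) = 5.15.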